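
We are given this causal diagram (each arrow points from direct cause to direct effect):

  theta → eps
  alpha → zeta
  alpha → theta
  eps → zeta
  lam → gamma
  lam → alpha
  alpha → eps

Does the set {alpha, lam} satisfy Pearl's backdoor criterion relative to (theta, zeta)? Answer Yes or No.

Yes

Backdoor paths from theta to zeta (paths whose first edge points into theta):
  P1: theta <- alpha -> eps -> zeta
  P2: theta <- alpha -> zeta
Condition 1 (no descendant of theta in the set): holds — descendants of theta are {eps, zeta}; none are in {alpha, lam}.
Condition 2 (every backdoor path blocked by {alpha, lam}):
  P1: blocked at fork node alpha ∈ conditioning set.
  P2: blocked at fork node alpha ∈ conditioning set.
{alpha, lam} satisfies the backdoor criterion.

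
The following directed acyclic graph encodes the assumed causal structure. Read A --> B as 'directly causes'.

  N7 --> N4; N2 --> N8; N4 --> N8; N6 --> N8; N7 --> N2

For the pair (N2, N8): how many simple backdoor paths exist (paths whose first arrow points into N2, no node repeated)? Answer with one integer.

1

A backdoor path from N2 to N8 is any simple undirected path whose first edge points into N2 (i.e. leaves N2 via a parent).
Parents of N2: {N7}.
Enumerating:
  P1: N2 <- N7 -> N4 -> N8
That exhausts the simple backdoor paths. Count: 1.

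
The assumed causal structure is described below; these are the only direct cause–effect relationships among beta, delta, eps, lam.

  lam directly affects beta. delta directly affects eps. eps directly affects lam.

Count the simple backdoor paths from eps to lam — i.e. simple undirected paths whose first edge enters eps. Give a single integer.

0

A backdoor path from eps to lam is any simple undirected path whose first edge points into eps (i.e. leaves eps via a parent).
Parents of eps: {delta}.
No simple path from any parent of eps reaches lam without revisiting eps, so there are no backdoor paths.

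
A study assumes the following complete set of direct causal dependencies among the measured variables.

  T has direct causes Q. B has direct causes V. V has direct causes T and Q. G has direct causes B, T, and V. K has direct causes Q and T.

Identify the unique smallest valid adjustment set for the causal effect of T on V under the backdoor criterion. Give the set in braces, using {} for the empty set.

{Q}

Variables eligible for adjustment (non-descendants of T, excluding T and V): {Q}.
Backdoor paths from T to V:
  P1: T <- Q -> V
The empty set is not sufficient: P1 (T <- Q -> V) has no collider blocking it and no conditioned non-collider, so it is open.
Try {Q}:
  P1: blocked at fork node Q ∈ conditioning set.
{Q} contains no descendant of T and blocks every backdoor path.
{Q} is the unique smallest valid adjustment set.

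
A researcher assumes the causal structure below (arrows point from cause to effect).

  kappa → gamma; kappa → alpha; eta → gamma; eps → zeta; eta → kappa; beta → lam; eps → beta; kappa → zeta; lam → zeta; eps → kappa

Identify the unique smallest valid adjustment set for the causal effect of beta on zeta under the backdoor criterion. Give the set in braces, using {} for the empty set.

{eps}

Variables eligible for adjustment (non-descendants of beta, excluding beta and zeta): {alpha, eps, eta, gamma, kappa}.
Backdoor paths from beta to zeta:
  P1: beta <- eps -> kappa -> zeta
  P2: beta <- eps -> zeta
The empty set is not sufficient: P1 (beta <- eps -> kappa -> zeta) has no collider blocking it and no conditioned non-collider, so it is open.
Try {eps}:
  P1: blocked at fork node eps ∈ conditioning set.
  P2: blocked at fork node eps ∈ conditioning set.
{eps} contains no descendant of beta and blocks every backdoor path.
No other singleton works — e.g. {eta} leaves P1 open — so {eps} is the unique smallest valid adjustment set.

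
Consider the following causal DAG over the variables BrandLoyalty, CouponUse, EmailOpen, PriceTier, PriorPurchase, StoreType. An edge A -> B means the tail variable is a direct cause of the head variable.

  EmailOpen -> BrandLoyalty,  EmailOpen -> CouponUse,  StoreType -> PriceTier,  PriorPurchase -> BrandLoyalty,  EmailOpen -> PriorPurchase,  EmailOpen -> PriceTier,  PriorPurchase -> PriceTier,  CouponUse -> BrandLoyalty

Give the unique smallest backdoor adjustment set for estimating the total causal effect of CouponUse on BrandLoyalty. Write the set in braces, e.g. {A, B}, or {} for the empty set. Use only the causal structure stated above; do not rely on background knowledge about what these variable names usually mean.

Variables eligible for adjustment (non-descendants of CouponUse, excluding CouponUse and BrandLoyalty): {EmailOpen, PriceTier, PriorPurchase, StoreType}.
Backdoor paths from CouponUse to BrandLoyalty:
  P1: CouponUse <- EmailOpen -> PriorPurchase -> BrandLoyalty
  P2: CouponUse <- EmailOpen -> BrandLoyalty
  P3: CouponUse <- EmailOpen -> PriceTier <- PriorPurchase -> BrandLoyalty
The empty set is not sufficient: P1 (CouponUse <- EmailOpen -> PriorPurchase -> BrandLoyalty) has no collider blocking it and no conditioned non-collider, so it is open.
Try {EmailOpen}:
  P1: blocked at fork node EmailOpen ∈ conditioning set.
  P2: blocked at fork node EmailOpen ∈ conditioning set.
  P3: blocked at fork node EmailOpen ∈ conditioning set.
{EmailOpen} contains no descendant of CouponUse and blocks every backdoor path.
No other singleton works — e.g. {StoreType} leaves P1 open — so {EmailOpen} is the unique smallest valid adjustment set.

{EmailOpen}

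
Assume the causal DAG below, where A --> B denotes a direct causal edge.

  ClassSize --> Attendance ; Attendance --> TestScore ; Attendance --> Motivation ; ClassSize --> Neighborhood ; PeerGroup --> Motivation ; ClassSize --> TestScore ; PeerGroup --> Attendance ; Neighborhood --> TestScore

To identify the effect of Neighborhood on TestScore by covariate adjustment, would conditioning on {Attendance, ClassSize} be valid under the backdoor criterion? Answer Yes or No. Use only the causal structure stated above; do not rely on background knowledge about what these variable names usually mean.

Backdoor paths from Neighborhood to TestScore (paths whose first edge points into Neighborhood):
  P1: Neighborhood <- ClassSize -> Attendance -> TestScore
  P2: Neighborhood <- ClassSize -> TestScore
Condition 1 (no descendant of Neighborhood in the set): holds — descendants of Neighborhood are {TestScore}; none are in {Attendance, ClassSize}.
Condition 2 (every backdoor path blocked by {Attendance, ClassSize}):
  P1: blocked at fork node ClassSize ∈ conditioning set.
  P2: blocked at fork node ClassSize ∈ conditioning set.
{Attendance, ClassSize} satisfies the backdoor criterion.

Yes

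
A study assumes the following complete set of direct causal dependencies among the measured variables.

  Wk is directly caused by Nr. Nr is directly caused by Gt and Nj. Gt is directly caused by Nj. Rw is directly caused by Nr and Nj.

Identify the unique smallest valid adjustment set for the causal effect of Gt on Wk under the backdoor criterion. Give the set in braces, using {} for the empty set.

Variables eligible for adjustment (non-descendants of Gt, excluding Gt and Wk): {Nj}.
Backdoor paths from Gt to Wk:
  P1: Gt <- Nj -> Nr -> Wk
  P2: Gt <- Nj -> Rw <- Nr -> Wk
The empty set is not sufficient: P1 (Gt <- Nj -> Nr -> Wk) has no collider blocking it and no conditioned non-collider, so it is open.
Try {Nj}:
  P1: blocked at fork node Nj ∈ conditioning set.
  P2: blocked at fork node Nj ∈ conditioning set.
{Nj} contains no descendant of Gt and blocks every backdoor path.
{Nj} is the unique smallest valid adjustment set.

{Nj}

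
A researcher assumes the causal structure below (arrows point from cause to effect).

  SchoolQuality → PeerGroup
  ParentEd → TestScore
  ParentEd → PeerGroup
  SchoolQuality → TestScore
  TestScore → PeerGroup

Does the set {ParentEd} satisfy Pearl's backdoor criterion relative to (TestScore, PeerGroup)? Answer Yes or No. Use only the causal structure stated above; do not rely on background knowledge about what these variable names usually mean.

No

Backdoor paths from TestScore to PeerGroup (paths whose first edge points into TestScore):
  P1: TestScore <- SchoolQuality -> PeerGroup
  P2: TestScore <- ParentEd -> PeerGroup
Condition 1 (no descendant of TestScore in the set): holds — descendants of TestScore are {PeerGroup}; none are in {ParentEd}.
Condition 2 (every backdoor path blocked by {ParentEd}):
  P1: open — no interior node is in the conditioning set.
  P2: blocked at fork node ParentEd ∈ conditioning set.
{ParentEd} does not satisfy the backdoor criterion.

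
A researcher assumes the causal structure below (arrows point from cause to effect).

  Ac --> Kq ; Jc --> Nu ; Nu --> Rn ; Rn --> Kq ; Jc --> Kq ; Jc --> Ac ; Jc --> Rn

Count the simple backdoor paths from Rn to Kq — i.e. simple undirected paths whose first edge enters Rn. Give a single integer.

A backdoor path from Rn to Kq is any simple undirected path whose first edge points into Rn (i.e. leaves Rn via a parent).
Parents of Rn: {Jc, Nu}.
Enumerating:
  P1: Rn <- Jc -> Ac -> Kq
  P2: Rn <- Jc -> Kq
  P3: Rn <- Nu <- Jc -> Ac -> Kq
  P4: Rn <- Nu <- Jc -> Kq
That exhausts the simple backdoor paths. Count: 4.

4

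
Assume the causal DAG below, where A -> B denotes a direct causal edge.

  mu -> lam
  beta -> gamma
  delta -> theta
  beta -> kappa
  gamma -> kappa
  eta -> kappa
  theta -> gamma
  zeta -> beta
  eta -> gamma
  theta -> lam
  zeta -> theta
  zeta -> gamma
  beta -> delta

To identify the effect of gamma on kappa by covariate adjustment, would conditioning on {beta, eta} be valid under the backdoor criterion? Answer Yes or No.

Yes

Backdoor paths from gamma to kappa (paths whose first edge points into gamma):
  P1: gamma <- zeta -> beta -> kappa
  P2: gamma <- zeta -> theta <- delta <- beta -> kappa
  P3: gamma <- beta -> kappa
  P4: gamma <- theta <- zeta -> beta -> kappa
  P5: gamma <- theta <- delta <- beta -> kappa
  P6: gamma <- eta -> kappa
Condition 1 (no descendant of gamma in the set): holds — descendants of gamma are {kappa}; none are in {beta, eta}.
Condition 2 (every backdoor path blocked by {beta, eta}):
  P1: blocked at chain node beta ∈ conditioning set.
  P2: blocked at collider theta (neither it nor any descendant is in the conditioning set).
  P3: blocked at fork node beta ∈ conditioning set.
  P4: blocked at chain node beta ∈ conditioning set.
  P5: blocked at fork node beta ∈ conditioning set.
  P6: blocked at fork node eta ∈ conditioning set.
{beta, eta} satisfies the backdoor criterion.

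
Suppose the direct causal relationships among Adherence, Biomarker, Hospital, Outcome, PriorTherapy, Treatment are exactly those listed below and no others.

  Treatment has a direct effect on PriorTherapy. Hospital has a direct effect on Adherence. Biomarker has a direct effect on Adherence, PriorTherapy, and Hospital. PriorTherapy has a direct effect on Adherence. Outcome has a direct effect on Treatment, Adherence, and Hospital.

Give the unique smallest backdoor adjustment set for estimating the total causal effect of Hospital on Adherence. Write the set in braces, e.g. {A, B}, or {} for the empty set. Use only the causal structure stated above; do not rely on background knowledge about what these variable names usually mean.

{Biomarker, Outcome}

Variables eligible for adjustment (non-descendants of Hospital, excluding Hospital and Adherence): {Biomarker, Outcome, PriorTherapy, Treatment}.
Backdoor paths from Hospital to Adherence:
  P1: Hospital <- Outcome -> Treatment -> PriorTherapy <- Biomarker -> Adherence
  P2: Hospital <- Outcome -> Treatment -> PriorTherapy -> Adherence
  P3: Hospital <- Outcome -> Adherence
  P4: Hospital <- Biomarker -> PriorTherapy <- Treatment <- Outcome -> Adherence
  P5: Hospital <- Biomarker -> PriorTherapy -> Adherence
  P6: Hospital <- Biomarker -> Adherence
The empty set is not sufficient: P2 (Hospital <- Outcome -> Treatment -> PriorTherapy -> Adherence) has no collider blocking it and no conditioned non-collider, so it is open.
Try {Biomarker, Outcome}:
  P1: blocked at fork node Outcome ∈ conditioning set.
  P2: blocked at fork node Outcome ∈ conditioning set.
  P3: blocked at fork node Outcome ∈ conditioning set.
  P4: blocked at fork node Biomarker ∈ conditioning set.
  P5: blocked at fork node Biomarker ∈ conditioning set.
  P6: blocked at fork node Biomarker ∈ conditioning set.
{Biomarker, Outcome} contains no descendant of Hospital and blocks every backdoor path.
Every element of {Biomarker, Outcome} is needed (dropping Biomarker leaves P5 open; dropping Outcome leaves P2 open), so no proper subset is valid.
Among all size-2 subsets of the eligible variables, only {Biomarker, Outcome} blocks every backdoor path, so it is the unique smallest valid adjustment set.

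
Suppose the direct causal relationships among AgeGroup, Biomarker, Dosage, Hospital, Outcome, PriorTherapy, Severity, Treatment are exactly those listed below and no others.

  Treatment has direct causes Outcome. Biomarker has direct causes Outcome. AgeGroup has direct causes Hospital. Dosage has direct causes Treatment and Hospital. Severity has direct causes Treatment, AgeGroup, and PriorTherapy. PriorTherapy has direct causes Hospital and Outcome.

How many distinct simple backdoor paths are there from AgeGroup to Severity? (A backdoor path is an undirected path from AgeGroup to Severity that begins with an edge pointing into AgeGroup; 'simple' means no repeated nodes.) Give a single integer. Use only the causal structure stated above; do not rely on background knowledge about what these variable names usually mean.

4

A backdoor path from AgeGroup to Severity is any simple undirected path whose first edge points into AgeGroup (i.e. leaves AgeGroup via a parent).
Parents of AgeGroup: {Hospital}.
Enumerating:
  P1: AgeGroup <- Hospital -> PriorTherapy <- Outcome -> Treatment -> Severity
  P2: AgeGroup <- Hospital -> PriorTherapy -> Severity
  P3: AgeGroup <- Hospital -> Dosage <- Treatment <- Outcome -> PriorTherapy -> Severity
  P4: AgeGroup <- Hospital -> Dosage <- Treatment -> Severity
That exhausts the simple backdoor paths. Count: 4.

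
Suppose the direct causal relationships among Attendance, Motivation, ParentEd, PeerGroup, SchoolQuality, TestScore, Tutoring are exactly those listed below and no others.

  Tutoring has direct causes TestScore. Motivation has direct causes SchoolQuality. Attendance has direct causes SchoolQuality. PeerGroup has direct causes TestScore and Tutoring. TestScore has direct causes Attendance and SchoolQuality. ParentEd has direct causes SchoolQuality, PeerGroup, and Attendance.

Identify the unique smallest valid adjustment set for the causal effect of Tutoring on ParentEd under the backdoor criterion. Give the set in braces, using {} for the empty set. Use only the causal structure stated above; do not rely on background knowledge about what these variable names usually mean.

{TestScore}

Variables eligible for adjustment (non-descendants of Tutoring, excluding Tutoring and ParentEd): {Attendance, Motivation, SchoolQuality, TestScore}.
Backdoor paths from Tutoring to ParentEd:
  P1: Tutoring <- TestScore <- SchoolQuality -> Attendance -> ParentEd
  P2: Tutoring <- TestScore <- SchoolQuality -> ParentEd
  P3: Tutoring <- TestScore <- Attendance <- SchoolQuality -> ParentEd
  P4: Tutoring <- TestScore <- Attendance -> ParentEd
  P5: Tutoring <- TestScore -> PeerGroup -> ParentEd
The empty set is not sufficient: P1 (Tutoring <- TestScore <- SchoolQuality -> Attendance -> ParentEd) has no collider blocking it and no conditioned non-collider, so it is open.
Try {TestScore}:
  P1: blocked at chain node TestScore ∈ conditioning set.
  P2: blocked at chain node TestScore ∈ conditioning set.
  P3: blocked at chain node TestScore ∈ conditioning set.
  P4: blocked at chain node TestScore ∈ conditioning set.
  P5: blocked at fork node TestScore ∈ conditioning set.
{TestScore} contains no descendant of Tutoring and blocks every backdoor path.
No other singleton works — e.g. {SchoolQuality} leaves P4 open — so {TestScore} is the unique smallest valid adjustment set.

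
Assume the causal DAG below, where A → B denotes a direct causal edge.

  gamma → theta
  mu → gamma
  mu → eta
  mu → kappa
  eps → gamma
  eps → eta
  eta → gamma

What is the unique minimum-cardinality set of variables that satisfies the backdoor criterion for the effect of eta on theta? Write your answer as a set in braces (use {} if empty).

Variables eligible for adjustment (non-descendants of eta, excluding eta and theta): {eps, kappa, mu}.
Backdoor paths from eta to theta:
  P1: eta <- eps -> gamma -> theta
  P2: eta <- mu -> gamma -> theta
The empty set is not sufficient: P1 (eta <- eps -> gamma -> theta) has no collider blocking it and no conditioned non-collider, so it is open.
Try {eps, mu}:
  P1: blocked at fork node eps ∈ conditioning set.
  P2: blocked at fork node mu ∈ conditioning set.
{eps, mu} contains no descendant of eta and blocks every backdoor path.
Every element of {eps, mu} is needed (dropping eps leaves P1 open; dropping mu leaves P2 open), so no proper subset is valid.
Among all size-2 subsets of the eligible variables, only {eps, mu} blocks every backdoor path, so it is the unique smallest valid adjustment set.

{eps, mu}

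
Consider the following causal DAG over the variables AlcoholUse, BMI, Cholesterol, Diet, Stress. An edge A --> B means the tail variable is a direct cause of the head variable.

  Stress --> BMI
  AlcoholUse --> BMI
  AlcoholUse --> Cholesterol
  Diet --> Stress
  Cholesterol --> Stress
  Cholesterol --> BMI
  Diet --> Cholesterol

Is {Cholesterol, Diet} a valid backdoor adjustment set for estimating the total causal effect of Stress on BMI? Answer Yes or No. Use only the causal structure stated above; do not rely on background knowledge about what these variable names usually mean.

Yes

Backdoor paths from Stress to BMI (paths whose first edge points into Stress):
  P1: Stress <- Diet -> Cholesterol <- AlcoholUse -> BMI
  P2: Stress <- Diet -> Cholesterol -> BMI
  P3: Stress <- Cholesterol <- AlcoholUse -> BMI
  P4: Stress <- Cholesterol -> BMI
Condition 1 (no descendant of Stress in the set): holds — descendants of Stress are {BMI}; none are in {Cholesterol, Diet}.
Condition 2 (every backdoor path blocked by {Cholesterol, Diet}):
  P1: blocked at fork node Diet ∈ conditioning set.
  P2: blocked at fork node Diet ∈ conditioning set.
  P3: blocked at chain node Cholesterol ∈ conditioning set.
  P4: blocked at fork node Cholesterol ∈ conditioning set.
{Cholesterol, Diet} satisfies the backdoor criterion.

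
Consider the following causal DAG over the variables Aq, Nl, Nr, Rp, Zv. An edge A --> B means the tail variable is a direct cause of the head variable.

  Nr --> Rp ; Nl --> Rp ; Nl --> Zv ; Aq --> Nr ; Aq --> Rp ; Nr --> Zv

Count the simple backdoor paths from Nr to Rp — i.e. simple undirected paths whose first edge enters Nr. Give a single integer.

1

A backdoor path from Nr to Rp is any simple undirected path whose first edge points into Nr (i.e. leaves Nr via a parent).
Parents of Nr: {Aq}.
Enumerating:
  P1: Nr <- Aq -> Rp
That exhausts the simple backdoor paths. Count: 1.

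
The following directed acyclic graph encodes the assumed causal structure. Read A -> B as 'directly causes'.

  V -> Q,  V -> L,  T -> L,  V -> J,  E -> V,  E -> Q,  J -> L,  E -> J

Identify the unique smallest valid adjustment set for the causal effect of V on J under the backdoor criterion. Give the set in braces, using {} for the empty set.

{E}

Variables eligible for adjustment (non-descendants of V, excluding V and J): {E, T}.
Backdoor paths from V to J:
  P1: V <- E -> J
The empty set is not sufficient: P1 (V <- E -> J) has no collider blocking it and no conditioned non-collider, so it is open.
Try {E}:
  P1: blocked at fork node E ∈ conditioning set.
{E} contains no descendant of V and blocks every backdoor path.
No other singleton works — e.g. {T} leaves P1 open — so {E} is the unique smallest valid adjustment set.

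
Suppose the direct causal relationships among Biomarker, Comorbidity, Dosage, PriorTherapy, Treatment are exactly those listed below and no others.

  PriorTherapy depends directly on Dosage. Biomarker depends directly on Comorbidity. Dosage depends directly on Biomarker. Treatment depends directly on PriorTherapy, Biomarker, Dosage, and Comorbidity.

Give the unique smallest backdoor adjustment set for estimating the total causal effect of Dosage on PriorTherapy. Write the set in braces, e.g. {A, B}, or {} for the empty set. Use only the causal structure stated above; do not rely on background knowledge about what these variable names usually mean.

Variables eligible for adjustment (non-descendants of Dosage, excluding Dosage and PriorTherapy): {Biomarker, Comorbidity}.
Backdoor paths from Dosage to PriorTherapy:
  P1: Dosage <- Biomarker <- Comorbidity -> Treatment <- PriorTherapy
  P2: Dosage <- Biomarker -> Treatment <- PriorTherapy
Each backdoor path contains an unconditioned collider, so every path is already blocked with the empty conditioning set:
  P1: blocked at collider Treatment (neither it nor any descendant is in the conditioning set).
  P2: blocked at collider Treatment (neither it nor any descendant is in the conditioning set).
The empty set is therefore the unique smallest valid set.

{}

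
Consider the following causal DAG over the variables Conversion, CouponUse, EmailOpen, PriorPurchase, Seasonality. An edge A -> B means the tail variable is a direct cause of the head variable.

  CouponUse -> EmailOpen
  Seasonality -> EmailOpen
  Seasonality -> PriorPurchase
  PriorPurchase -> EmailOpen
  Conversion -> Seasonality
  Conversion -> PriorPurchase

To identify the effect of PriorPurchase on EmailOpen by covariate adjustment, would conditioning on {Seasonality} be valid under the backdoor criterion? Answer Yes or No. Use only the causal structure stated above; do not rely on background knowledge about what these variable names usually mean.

Yes

Backdoor paths from PriorPurchase to EmailOpen (paths whose first edge points into PriorPurchase):
  P1: PriorPurchase <- Conversion -> Seasonality -> EmailOpen
  P2: PriorPurchase <- Seasonality -> EmailOpen
Condition 1 (no descendant of PriorPurchase in the set): holds — descendants of PriorPurchase are {EmailOpen}; none are in {Seasonality}.
Condition 2 (every backdoor path blocked by {Seasonality}):
  P1: blocked at chain node Seasonality ∈ conditioning set.
  P2: blocked at fork node Seasonality ∈ conditioning set.
{Seasonality} satisfies the backdoor criterion.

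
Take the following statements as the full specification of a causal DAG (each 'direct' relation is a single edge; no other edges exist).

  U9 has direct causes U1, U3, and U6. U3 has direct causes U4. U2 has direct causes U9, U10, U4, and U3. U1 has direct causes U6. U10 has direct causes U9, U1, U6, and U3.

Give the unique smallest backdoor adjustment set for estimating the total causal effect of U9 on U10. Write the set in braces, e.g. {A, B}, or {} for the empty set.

{U1, U3, U6}

Variables eligible for adjustment (non-descendants of U9, excluding U9 and U10): {U1, U3, U4, U6}.
Backdoor paths from U9 to U10:
  P1: U9 <- U3 <- U4 -> U2 <- U10
  P2: U9 <- U3 -> U10
  P3: U9 <- U3 -> U2 <- U10
  P4: U9 <- U6 -> U1 -> U10
  P5: U9 <- U6 -> U10
  P6: U9 <- U1 <- U6 -> U10
  P7: U9 <- U1 -> U10
The empty set is not sufficient: P2 (U9 <- U3 -> U10) has no collider blocking it and no conditioned non-collider, so it is open.
Try {U1, U3, U6}:
  P1: blocked at chain node U3 ∈ conditioning set.
  P2: blocked at fork node U3 ∈ conditioning set.
  P3: blocked at fork node U3 ∈ conditioning set.
  P4: blocked at fork node U6 ∈ conditioning set.
  P5: blocked at fork node U6 ∈ conditioning set.
  P6: blocked at chain node U1 ∈ conditioning set.
  P7: blocked at fork node U1 ∈ conditioning set.
{U1, U3, U6} contains no descendant of U9 and blocks every backdoor path.
Every element of {U1, U3, U6} is needed (dropping U1 leaves P7 open; dropping U3 leaves P2 open; dropping U6 leaves P5 open), so no proper subset is valid.
Among all size-3 subsets of the eligible variables, only {U1, U3, U6} blocks every backdoor path, so it is the unique smallest valid adjustment set.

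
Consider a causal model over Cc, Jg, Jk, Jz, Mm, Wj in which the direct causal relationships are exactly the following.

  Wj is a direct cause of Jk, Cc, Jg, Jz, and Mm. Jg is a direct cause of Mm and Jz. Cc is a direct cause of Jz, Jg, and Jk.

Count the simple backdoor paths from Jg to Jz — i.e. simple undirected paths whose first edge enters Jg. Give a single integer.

A backdoor path from Jg to Jz is any simple undirected path whose first edge points into Jg (i.e. leaves Jg via a parent).
Parents of Jg: {Cc, Wj}.
Enumerating:
  P1: Jg <- Wj -> Cc -> Jz
  P2: Jg <- Wj -> Jz
  P3: Jg <- Wj -> Jk <- Cc -> Jz
  P4: Jg <- Cc <- Wj -> Jz
  P5: Jg <- Cc -> Jz
  P6: Jg <- Cc -> Jk <- Wj -> Jz
That exhausts the simple backdoor paths. Count: 6.

6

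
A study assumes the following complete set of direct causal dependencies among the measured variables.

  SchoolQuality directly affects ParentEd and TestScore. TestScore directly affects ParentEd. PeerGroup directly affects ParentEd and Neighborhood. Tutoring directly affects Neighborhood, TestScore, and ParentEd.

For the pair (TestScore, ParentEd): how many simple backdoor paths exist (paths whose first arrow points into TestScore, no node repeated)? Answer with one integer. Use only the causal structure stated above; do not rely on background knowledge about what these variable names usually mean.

3

A backdoor path from TestScore to ParentEd is any simple undirected path whose first edge points into TestScore (i.e. leaves TestScore via a parent).
Parents of TestScore: {SchoolQuality, Tutoring}.
Enumerating:
  P1: TestScore <- Tutoring -> Neighborhood <- PeerGroup -> ParentEd
  P2: TestScore <- Tutoring -> ParentEd
  P3: TestScore <- SchoolQuality -> ParentEd
That exhausts the simple backdoor paths. Count: 3.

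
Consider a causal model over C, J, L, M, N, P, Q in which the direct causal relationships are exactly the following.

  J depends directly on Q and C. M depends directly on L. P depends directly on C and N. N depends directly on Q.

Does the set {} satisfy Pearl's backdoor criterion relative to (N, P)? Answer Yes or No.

Backdoor paths from N to P (paths whose first edge points into N):
  P1: N <- Q -> J <- C -> P
Condition 1 (no descendant of N in the set): holds — descendants of N are {P}; none are in {}.
Condition 2 (every backdoor path blocked by {}):
  P1: blocked at collider J (neither it nor any descendant is in the conditioning set).
{} satisfies the backdoor criterion.

Yes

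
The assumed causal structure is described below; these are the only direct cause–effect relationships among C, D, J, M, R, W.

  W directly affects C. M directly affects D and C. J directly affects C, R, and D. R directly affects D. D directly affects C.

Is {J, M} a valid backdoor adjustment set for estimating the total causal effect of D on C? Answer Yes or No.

Backdoor paths from D to C (paths whose first edge points into D):
  P1: D <- J -> C
  P2: D <- R <- J -> C
  P3: D <- M -> C
Condition 1 (no descendant of D in the set): holds — descendants of D are {C}; none are in {J, M}.
Condition 2 (every backdoor path blocked by {J, M}):
  P1: blocked at fork node J ∈ conditioning set.
  P2: blocked at fork node J ∈ conditioning set.
  P3: blocked at fork node M ∈ conditioning set.
{J, M} satisfies the backdoor criterion.

Yes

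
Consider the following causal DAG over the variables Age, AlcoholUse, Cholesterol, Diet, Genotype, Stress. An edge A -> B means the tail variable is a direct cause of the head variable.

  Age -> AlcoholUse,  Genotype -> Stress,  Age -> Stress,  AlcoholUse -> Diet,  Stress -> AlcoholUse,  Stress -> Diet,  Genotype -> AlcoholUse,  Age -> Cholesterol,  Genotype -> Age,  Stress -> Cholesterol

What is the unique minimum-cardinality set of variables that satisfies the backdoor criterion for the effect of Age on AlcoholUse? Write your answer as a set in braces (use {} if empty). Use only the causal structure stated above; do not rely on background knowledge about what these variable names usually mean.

{Genotype}

Variables eligible for adjustment (non-descendants of Age, excluding Age and AlcoholUse): {Genotype}.
Backdoor paths from Age to AlcoholUse:
  P1: Age <- Genotype -> Stress -> AlcoholUse
  P2: Age <- Genotype -> Stress -> Diet <- AlcoholUse
  P3: Age <- Genotype -> AlcoholUse
The empty set is not sufficient: P1 (Age <- Genotype -> Stress -> AlcoholUse) has no collider blocking it and no conditioned non-collider, so it is open.
Try {Genotype}:
  P1: blocked at fork node Genotype ∈ conditioning set.
  P2: blocked at fork node Genotype ∈ conditioning set.
  P3: blocked at fork node Genotype ∈ conditioning set.
{Genotype} contains no descendant of Age and blocks every backdoor path.
{Genotype} is the unique smallest valid adjustment set.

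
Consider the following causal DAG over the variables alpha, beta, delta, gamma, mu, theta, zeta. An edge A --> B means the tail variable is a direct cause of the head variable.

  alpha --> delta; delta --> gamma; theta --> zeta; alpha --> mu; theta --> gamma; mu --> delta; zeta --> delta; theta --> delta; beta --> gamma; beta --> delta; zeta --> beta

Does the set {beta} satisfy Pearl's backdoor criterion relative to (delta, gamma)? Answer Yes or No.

No

Backdoor paths from delta to gamma (paths whose first edge points into delta):
  P1: delta <- theta -> zeta -> beta -> gamma
  P2: delta <- theta -> gamma
  P3: delta <- zeta <- theta -> gamma
  P4: delta <- zeta -> beta -> gamma
  P5: delta <- beta <- zeta <- theta -> gamma
  P6: delta <- beta -> gamma
Condition 1 (no descendant of delta in the set): holds — descendants of delta are {gamma}; none are in {beta}.
Condition 2 (every backdoor path blocked by {beta}):
  P1: blocked at chain node beta ∈ conditioning set.
  P2: open — no interior node is in the conditioning set.
  P3: open — no interior node is in the conditioning set.
  P4: blocked at chain node beta ∈ conditioning set.
  P5: blocked at chain node beta ∈ conditioning set.
  P6: blocked at fork node beta ∈ conditioning set.
{beta} does not satisfy the backdoor criterion.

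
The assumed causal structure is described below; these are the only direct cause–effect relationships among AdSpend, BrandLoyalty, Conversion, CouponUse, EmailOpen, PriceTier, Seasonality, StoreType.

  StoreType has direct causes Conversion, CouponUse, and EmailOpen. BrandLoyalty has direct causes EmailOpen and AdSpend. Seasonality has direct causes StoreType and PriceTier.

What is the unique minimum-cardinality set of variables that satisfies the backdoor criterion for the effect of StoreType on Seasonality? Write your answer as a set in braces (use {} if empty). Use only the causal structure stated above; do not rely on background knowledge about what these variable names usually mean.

Variables eligible for adjustment (non-descendants of StoreType, excluding StoreType and Seasonality): {AdSpend, BrandLoyalty, Conversion, CouponUse, EmailOpen, PriceTier}.
Backdoor paths from StoreType to Seasonality:
  (none)
With no backdoor paths the empty set already satisfies the criterion, and it is trivially minimal.

{}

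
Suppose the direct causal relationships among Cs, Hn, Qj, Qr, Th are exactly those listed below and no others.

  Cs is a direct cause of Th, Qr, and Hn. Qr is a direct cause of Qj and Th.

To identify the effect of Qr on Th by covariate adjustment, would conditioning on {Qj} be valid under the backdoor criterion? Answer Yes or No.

No

Backdoor paths from Qr to Th (paths whose first edge points into Qr):
  P1: Qr <- Cs -> Th
Condition 1 (no descendant of Qr in the set): FAILS — Qj is a descendant of Qr.
Condition 2 (every backdoor path blocked by {Qj}):
  P1: open — no interior node is in the conditioning set.
{Qj} does not satisfy the backdoor criterion.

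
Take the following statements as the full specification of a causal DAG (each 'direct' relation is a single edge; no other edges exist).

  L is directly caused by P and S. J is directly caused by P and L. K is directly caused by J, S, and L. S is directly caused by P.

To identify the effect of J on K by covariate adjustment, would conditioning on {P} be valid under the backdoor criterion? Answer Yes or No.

Backdoor paths from J to K (paths whose first edge points into J):
  P1: J <- P -> S -> L -> K
  P2: J <- P -> S -> K
  P3: J <- P -> L <- S -> K
  P4: J <- P -> L -> K
  P5: J <- L <- P -> S -> K
  P6: J <- L <- S -> K
  P7: J <- L -> K
Condition 1 (no descendant of J in the set): holds — descendants of J are {K}; none are in {P}.
Condition 2 (every backdoor path blocked by {P}):
  P1: blocked at fork node P ∈ conditioning set.
  P2: blocked at fork node P ∈ conditioning set.
  P3: blocked at fork node P ∈ conditioning set.
  P4: blocked at fork node P ∈ conditioning set.
  P5: blocked at fork node P ∈ conditioning set.
  P6: open — no interior node is in the conditioning set.
  P7: open — no interior node is in the conditioning set.
{P} does not satisfy the backdoor criterion.

No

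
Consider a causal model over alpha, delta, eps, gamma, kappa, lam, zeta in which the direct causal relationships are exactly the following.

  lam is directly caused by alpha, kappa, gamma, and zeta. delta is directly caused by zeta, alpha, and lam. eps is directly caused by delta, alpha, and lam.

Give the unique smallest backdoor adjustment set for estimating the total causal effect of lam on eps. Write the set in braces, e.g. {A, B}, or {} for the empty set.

Variables eligible for adjustment (non-descendants of lam, excluding lam and eps): {alpha, gamma, kappa, zeta}.
Backdoor paths from lam to eps:
  P1: lam <- alpha -> delta -> eps
  P2: lam <- alpha -> eps
  P3: lam <- zeta -> delta <- alpha -> eps
  P4: lam <- zeta -> delta -> eps
The empty set is not sufficient: P1 (lam <- alpha -> delta -> eps) has no collider blocking it and no conditioned non-collider, so it is open.
Try {alpha, zeta}:
  P1: blocked at fork node alpha ∈ conditioning set.
  P2: blocked at fork node alpha ∈ conditioning set.
  P3: blocked at fork node zeta ∈ conditioning set.
  P4: blocked at fork node zeta ∈ conditioning set.
{alpha, zeta} contains no descendant of lam and blocks every backdoor path.
Every element of {alpha, zeta} is needed (dropping alpha leaves P1 open; dropping zeta leaves P4 open), so no proper subset is valid.
Among all size-2 subsets of the eligible variables, only {alpha, zeta} blocks every backdoor path, so it is the unique smallest valid adjustment set.

{alpha, zeta}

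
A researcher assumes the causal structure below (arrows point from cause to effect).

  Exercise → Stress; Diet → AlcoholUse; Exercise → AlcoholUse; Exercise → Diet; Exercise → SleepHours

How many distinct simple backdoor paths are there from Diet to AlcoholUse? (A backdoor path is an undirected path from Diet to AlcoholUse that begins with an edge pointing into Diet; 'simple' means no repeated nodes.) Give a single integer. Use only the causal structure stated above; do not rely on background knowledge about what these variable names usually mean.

1

A backdoor path from Diet to AlcoholUse is any simple undirected path whose first edge points into Diet (i.e. leaves Diet via a parent).
Parents of Diet: {Exercise}.
Enumerating:
  P1: Diet <- Exercise -> AlcoholUse
That exhausts the simple backdoor paths. Count: 1.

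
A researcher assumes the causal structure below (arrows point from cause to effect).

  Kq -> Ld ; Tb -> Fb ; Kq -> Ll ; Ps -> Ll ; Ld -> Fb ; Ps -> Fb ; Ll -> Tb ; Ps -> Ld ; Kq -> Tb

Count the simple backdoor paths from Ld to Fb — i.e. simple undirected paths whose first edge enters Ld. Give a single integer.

A backdoor path from Ld to Fb is any simple undirected path whose first edge points into Ld (i.e. leaves Ld via a parent).
Parents of Ld: {Kq, Ps}.
Enumerating:
  P1: Ld <- Kq -> Ll <- Ps -> Fb
  P2: Ld <- Kq -> Ll -> Tb -> Fb
  P3: Ld <- Kq -> Tb <- Ll <- Ps -> Fb
  P4: Ld <- Kq -> Tb -> Fb
  P5: Ld <- Ps -> Ll <- Kq -> Tb -> Fb
  P6: Ld <- Ps -> Ll -> Tb -> Fb
  P7: Ld <- Ps -> Fb
That exhausts the simple backdoor paths. Count: 7.

7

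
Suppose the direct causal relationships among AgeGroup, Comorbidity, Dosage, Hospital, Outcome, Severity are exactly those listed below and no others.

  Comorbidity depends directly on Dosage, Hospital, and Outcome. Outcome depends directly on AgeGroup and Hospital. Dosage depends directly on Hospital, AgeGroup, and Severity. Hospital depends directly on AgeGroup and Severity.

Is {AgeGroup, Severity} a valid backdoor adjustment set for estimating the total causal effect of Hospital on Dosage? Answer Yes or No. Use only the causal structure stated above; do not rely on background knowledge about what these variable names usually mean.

Yes

Backdoor paths from Hospital to Dosage (paths whose first edge points into Hospital):
  P1: Hospital <- Severity -> Dosage
  P2: Hospital <- AgeGroup -> Dosage
  P3: Hospital <- AgeGroup -> Outcome -> Comorbidity <- Dosage
Condition 1 (no descendant of Hospital in the set): holds — descendants of Hospital are {Comorbidity, Dosage, Outcome}; none are in {AgeGroup, Severity}.
Condition 2 (every backdoor path blocked by {AgeGroup, Severity}):
  P1: blocked at fork node Severity ∈ conditioning set.
  P2: blocked at fork node AgeGroup ∈ conditioning set.
  P3: blocked at fork node AgeGroup ∈ conditioning set.
{AgeGroup, Severity} satisfies the backdoor criterion.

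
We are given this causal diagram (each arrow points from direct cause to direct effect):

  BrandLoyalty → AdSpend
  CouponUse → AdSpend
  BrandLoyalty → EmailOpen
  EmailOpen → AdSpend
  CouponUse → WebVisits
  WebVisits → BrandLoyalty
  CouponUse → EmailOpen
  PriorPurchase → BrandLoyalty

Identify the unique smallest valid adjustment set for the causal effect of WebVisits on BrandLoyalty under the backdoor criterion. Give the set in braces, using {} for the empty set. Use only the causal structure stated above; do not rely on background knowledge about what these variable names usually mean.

{}

Variables eligible for adjustment (non-descendants of WebVisits, excluding WebVisits and BrandLoyalty): {CouponUse, PriorPurchase}.
Backdoor paths from WebVisits to BrandLoyalty:
  P1: WebVisits <- CouponUse -> EmailOpen <- BrandLoyalty
  P2: WebVisits <- CouponUse -> EmailOpen -> AdSpend <- BrandLoyalty
  P3: WebVisits <- CouponUse -> AdSpend <- BrandLoyalty
  P4: WebVisits <- CouponUse -> AdSpend <- EmailOpen <- BrandLoyalty
Each backdoor path contains an unconditioned collider, so every path is already blocked with the empty conditioning set:
  P1: blocked at collider EmailOpen (neither it nor any descendant is in the conditioning set).
  P2: blocked at collider AdSpend (neither it nor any descendant is in the conditioning set).
  P3: blocked at collider AdSpend (neither it nor any descendant is in the conditioning set).
  P4: blocked at collider AdSpend (neither it nor any descendant is in the conditioning set).
The empty set is therefore the unique smallest valid set.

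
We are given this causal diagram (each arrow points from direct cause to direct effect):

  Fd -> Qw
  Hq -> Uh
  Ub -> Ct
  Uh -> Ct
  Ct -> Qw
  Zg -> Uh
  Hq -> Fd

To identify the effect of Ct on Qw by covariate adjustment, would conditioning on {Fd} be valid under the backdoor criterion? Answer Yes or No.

Backdoor paths from Ct to Qw (paths whose first edge points into Ct):
  P1: Ct <- Uh <- Hq -> Fd -> Qw
Condition 1 (no descendant of Ct in the set): holds — descendants of Ct are {Qw}; none are in {Fd}.
Condition 2 (every backdoor path blocked by {Fd}):
  P1: blocked at chain node Fd ∈ conditioning set.
{Fd} satisfies the backdoor criterion.

Yes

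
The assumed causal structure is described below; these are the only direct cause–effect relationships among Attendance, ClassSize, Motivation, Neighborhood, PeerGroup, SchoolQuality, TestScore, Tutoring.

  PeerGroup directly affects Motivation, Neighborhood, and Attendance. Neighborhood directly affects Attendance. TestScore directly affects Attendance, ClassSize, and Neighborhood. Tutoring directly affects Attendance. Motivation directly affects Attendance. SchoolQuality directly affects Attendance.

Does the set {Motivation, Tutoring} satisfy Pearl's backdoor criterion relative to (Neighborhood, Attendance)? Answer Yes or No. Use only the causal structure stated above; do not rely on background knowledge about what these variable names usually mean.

Backdoor paths from Neighborhood to Attendance (paths whose first edge points into Neighborhood):
  P1: Neighborhood <- TestScore -> Attendance
  P2: Neighborhood <- PeerGroup -> Motivation -> Attendance
  P3: Neighborhood <- PeerGroup -> Attendance
Condition 1 (no descendant of Neighborhood in the set): holds — descendants of Neighborhood are {Attendance}; none are in {Motivation, Tutoring}.
Condition 2 (every backdoor path blocked by {Motivation, Tutoring}):
  P1: open — no interior node is in the conditioning set.
  P2: blocked at chain node Motivation ∈ conditioning set.
  P3: open — no interior node is in the conditioning set.
{Motivation, Tutoring} does not satisfy the backdoor criterion.

No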